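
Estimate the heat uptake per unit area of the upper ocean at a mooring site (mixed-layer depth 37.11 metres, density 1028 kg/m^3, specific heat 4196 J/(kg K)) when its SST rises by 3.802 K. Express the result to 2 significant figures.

Areal heat capacity C = ρ c_p D = 1028 × 4196 × 37.11 = 1.60×10^8 J/(m^2 K).
ΔQ = C ΔT = 1.60×10^8 × 3.802 = 6.09×10^8 J/m².

6.1×10^8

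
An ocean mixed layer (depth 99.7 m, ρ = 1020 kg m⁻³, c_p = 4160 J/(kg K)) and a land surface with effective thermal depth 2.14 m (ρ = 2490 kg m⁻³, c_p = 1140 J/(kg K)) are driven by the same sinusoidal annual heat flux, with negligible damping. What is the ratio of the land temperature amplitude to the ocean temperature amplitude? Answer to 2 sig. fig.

70

C_ocean = 1020 × 4160 × 99.7 = 4.23×10^8 J/(m²·K).
C_land = 2490 × 1140 × 2.14 = 6.07×10^6 J/(m²·K).
Undamped amplitude ∝ 1/C, so A_land/A_ocean = C_ocean/C_land = 69.6.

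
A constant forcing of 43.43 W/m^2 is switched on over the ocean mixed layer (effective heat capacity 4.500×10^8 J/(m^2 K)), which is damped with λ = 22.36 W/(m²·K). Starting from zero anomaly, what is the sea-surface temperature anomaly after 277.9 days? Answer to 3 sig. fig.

Areal heat capacity C = 4.500×10^8 J/(m^2 K) (given).
τ = C / λ = 4.50×10^8 / 22.36 = 2.01×10^7 s.
Equilibrium anomaly ΔT_eq = F / λ = 43.43 / 22.36 = 1.94 K.
t = 277.9 days = 2.40×10^7 s, so t/τ = 1.19.
ΔT(t) = ΔT_eq (1 − e^(−t/τ)) = 1.94 × (1 − e^−1.19) = 1.35 K.

1.35 K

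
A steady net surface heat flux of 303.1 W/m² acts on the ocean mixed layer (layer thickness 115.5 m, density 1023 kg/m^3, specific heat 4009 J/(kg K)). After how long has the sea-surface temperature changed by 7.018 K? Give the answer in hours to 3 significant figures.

Areal heat capacity C = ρ c_p D = 1023 × 4009 × 115.5 = 4.74×10^8 J m⁻² K⁻¹.
Time required: Δt = C ΔT / F = 4.74×10^8 × 7.018 / 303.1 = 1.10×10^7 s.
In hours: 1.10×10^7 s / (3600 s/hour) = 3050 hours.

3050 hours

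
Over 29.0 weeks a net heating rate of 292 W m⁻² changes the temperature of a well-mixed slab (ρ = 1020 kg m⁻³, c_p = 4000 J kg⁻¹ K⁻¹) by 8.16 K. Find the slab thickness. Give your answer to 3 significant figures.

Heat input Q = F Δt = 292 × 1.75×10^7 s = 5.12×10^9 J/m².
Required areal heat capacity C = Q / ΔT = 6.28×10^8 J/(m²·K).
Depth D = C / (ρ c_p) = 6.28×10^8 / (1020 × 4000) = 154 m.

154 m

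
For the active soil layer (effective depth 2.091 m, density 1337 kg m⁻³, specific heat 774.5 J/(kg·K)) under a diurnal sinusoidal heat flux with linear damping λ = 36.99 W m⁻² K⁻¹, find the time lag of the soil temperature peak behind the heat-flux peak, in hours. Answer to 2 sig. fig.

5.1 hours

Areal heat capacity C = ρ c_p D = 1337 × 774.5 × 2.091 = 2.17×10^6 J m⁻² K⁻¹.
ω = 2π / 86400 s = 7.27×10^-5 s⁻¹.
Phase lag φ = arctan(Cω/λ) = arctan(157/36.99) = 1.34 rad.
Time lag = φ / ω = 1.34 / 7.27×10^-5 = 18400 s = 5.12 hours.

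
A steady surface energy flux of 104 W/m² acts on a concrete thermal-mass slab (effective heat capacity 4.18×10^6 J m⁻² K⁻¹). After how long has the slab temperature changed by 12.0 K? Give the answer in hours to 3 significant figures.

Areal heat capacity C = 4.18×10^6 J m⁻² K⁻¹ (given).
Time required: Δt = C ΔT / F = 4.18×10^6 × 12.0 / 104 = 4.82×10^5 s.
In hours: 4.82×10^5 s / (3600 s/hour) = 134 hours.

134 hours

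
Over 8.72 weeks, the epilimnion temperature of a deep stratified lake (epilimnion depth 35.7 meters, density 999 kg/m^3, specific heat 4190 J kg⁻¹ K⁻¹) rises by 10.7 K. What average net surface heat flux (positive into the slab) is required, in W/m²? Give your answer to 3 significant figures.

Areal heat capacity C = ρ c_p D = 999 × 4190 × 35.7 = 1.49×10^8 J m⁻² K⁻¹.
Required heat per unit area: Q = C ΔT = 1.49×10^8 × 10.7 = 1.60×10^9 J/m².
Flux F = Q / Δt = 1.60×10^9 / 5.27×10^6 s = 303 W/m².

303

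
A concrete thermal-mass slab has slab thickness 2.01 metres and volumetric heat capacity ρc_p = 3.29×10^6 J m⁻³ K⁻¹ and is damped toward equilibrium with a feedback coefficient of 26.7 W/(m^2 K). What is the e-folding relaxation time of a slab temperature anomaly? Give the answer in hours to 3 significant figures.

68.8 hours

Areal heat capacity C = ρc_p × D = 3.29×10^6 × 2.01 = 6.61×10^6 J m⁻² K⁻¹.
Relaxation time τ = C / λ = 6.61×10^6 / 26.7 = 2.48×10^5 s.
In hours: 2.48×10^5 s / (3600 s/hour) = 68.8 hours.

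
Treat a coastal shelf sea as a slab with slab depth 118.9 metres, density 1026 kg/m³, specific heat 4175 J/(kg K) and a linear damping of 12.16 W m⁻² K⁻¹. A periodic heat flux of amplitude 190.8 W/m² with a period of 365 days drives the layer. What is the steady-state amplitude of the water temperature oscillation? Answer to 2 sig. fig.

1.9 K

Areal heat capacity C = ρ c_p D = 1026 × 4175 × 118.9 = 5.09×10^8 J/(m^2 K).
Angular frequency ω = 2π / T = 2π / 3.15×10^7 s = 1.99×10^-7 s⁻¹.
√((Cω)² + λ²) = √((101)² + 12.16²) = 102 W/(m²·K).
Amplitude A = F₀ / √((Cω)²+λ²) = 190.8 / 102 = 1.87 K.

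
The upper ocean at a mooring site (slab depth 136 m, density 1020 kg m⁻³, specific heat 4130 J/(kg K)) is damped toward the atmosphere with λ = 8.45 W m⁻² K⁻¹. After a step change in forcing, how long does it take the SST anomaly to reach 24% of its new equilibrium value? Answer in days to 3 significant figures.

Areal heat capacity C = ρ c_p D = 1020 × 4130 × 136 = 5.73×10^8 J/(m^2 K).
τ = C / λ = 5.73×10^8 / 8.45 = 6.78×10^7 s.
Fraction reached: 1 − e^(−t/τ) = 0.24 ⇒ t = −τ ln(1 − 0.24) = τ × 0.274.
t = 1.86×10^7 s = 215 days.

215 days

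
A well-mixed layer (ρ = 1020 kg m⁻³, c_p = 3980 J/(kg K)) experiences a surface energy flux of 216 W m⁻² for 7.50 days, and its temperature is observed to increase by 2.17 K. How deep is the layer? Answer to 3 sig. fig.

15.9 m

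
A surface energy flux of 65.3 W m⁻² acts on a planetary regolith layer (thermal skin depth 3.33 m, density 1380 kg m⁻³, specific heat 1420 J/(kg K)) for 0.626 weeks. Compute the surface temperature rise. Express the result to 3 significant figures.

3.79 K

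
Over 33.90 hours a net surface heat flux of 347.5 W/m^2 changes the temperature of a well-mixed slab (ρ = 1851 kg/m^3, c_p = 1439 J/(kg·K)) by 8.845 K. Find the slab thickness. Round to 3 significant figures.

Heat input Q = F Δt = 347.5 × 1.22×10^5 s = 4.24×10^7 J/m².
Required areal heat capacity C = Q / ΔT = 4.79×10^6 J/(m²·K).
Depth D = C / (ρ c_p) = 4.79×10^6 / (1851 × 1439) = 1.80 m.

1.80 m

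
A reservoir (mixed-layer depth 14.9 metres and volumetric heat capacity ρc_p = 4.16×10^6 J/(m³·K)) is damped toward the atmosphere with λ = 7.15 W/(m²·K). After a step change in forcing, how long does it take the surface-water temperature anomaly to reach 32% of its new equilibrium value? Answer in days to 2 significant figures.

Areal heat capacity C = ρc_p × D = 4.16×10^6 × 14.9 = 6.20×10^7 J/(m^2 K).
τ = C / λ = 6.20×10^7 / 7.15 = 8.67×10^6 s.
Fraction reached: 1 − e^(−t/τ) = 0.32 ⇒ t = −τ ln(1 − 0.32) = τ × 0.386.
t = 3.34×10^6 s = 38.7 days.

39 days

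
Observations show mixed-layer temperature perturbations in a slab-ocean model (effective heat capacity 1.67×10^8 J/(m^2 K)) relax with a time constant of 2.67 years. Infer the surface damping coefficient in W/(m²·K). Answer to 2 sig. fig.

Areal heat capacity C = 1.67×10^8 J/(m^2 K) (given).
τ = 2.67 years = 8.43×10^7 s.
λ = C / τ = 1.67×10^8 / 8.43×10^7 = 1.98 W/(m²·K).

2.0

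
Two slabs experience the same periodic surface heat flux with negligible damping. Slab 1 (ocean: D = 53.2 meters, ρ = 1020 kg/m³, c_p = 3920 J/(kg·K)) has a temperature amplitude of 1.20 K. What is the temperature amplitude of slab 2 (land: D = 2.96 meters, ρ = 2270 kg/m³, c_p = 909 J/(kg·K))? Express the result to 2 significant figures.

42 K

C_ocean = 2.13×10^8 J/(m²·K); C_land = 6.11×10^6 J/(m²·K).
A ∝ 1/C ⇒ A_land = A_ocean × C_ocean/C_land = 1.20 × 34.8 = 41.8 K.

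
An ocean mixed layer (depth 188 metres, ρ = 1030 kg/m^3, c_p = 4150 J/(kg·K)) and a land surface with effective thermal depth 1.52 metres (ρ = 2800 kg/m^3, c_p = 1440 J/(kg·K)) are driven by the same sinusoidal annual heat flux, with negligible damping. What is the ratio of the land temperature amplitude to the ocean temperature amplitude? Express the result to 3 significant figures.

131

C_ocean = 1030 × 4150 × 188 = 8.04×10^8 J/(m²·K).
C_land = 2800 × 1440 × 1.52 = 6.13×10^6 J/(m²·K).
Undamped amplitude ∝ 1/C, so A_land/A_ocean = C_ocean/C_land = 131.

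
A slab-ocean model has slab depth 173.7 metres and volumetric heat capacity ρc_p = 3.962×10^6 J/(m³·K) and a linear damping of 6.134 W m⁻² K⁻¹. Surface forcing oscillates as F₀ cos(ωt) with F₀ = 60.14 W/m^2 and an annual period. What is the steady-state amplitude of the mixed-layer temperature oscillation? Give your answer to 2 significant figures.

0.44 K

Areal heat capacity C = ρc_p × D = 3.962×10^6 × 173.7 = 6.88×10^8 J/(m²·K).
Angular frequency ω = 2π / T = 2π / 3.15×10^7 s = 1.99×10^-7 s⁻¹.
√((Cω)² + λ²) = √((137)² + 6.134²) = 137 W/(m²·K).
Amplitude A = F₀ / √((Cω)²+λ²) = 60.14 / 137 = 0.438 K.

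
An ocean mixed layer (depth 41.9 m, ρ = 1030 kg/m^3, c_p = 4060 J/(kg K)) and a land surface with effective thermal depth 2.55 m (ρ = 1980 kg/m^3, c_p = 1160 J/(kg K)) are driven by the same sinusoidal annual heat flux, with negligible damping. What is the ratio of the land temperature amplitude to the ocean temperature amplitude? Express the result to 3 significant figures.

29.9

C_ocean = 1030 × 4060 × 41.9 = 1.75×10^8 J/(m²·K).
C_land = 1980 × 1160 × 2.55 = 5.86×10^6 J/(m²·K).
Undamped amplitude ∝ 1/C, so A_land/A_ocean = C_ocean/C_land = 29.9.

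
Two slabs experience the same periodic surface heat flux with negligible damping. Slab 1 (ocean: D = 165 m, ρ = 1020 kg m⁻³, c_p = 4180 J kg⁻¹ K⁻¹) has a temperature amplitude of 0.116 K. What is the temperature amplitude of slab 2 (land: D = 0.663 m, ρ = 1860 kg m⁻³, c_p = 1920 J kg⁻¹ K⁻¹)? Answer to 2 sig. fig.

C_ocean = 7.03×10^8 J/(m²·K); C_land = 2.37×10^6 J/(m²·K).
A ∝ 1/C ⇒ A_land = A_ocean × C_ocean/C_land = 0.116 × 297 = 34.5 K.

34 K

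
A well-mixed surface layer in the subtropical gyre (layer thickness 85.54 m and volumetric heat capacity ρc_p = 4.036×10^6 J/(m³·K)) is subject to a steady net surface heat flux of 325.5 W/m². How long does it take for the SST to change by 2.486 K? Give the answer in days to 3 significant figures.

Areal heat capacity C = ρc_p × D = 4.036×10^6 × 85.54 = 3.45×10^8 J m⁻² K⁻¹.
Time required: Δt = C ΔT / F = 3.45×10^8 × 2.486 / 325.5 = 2.64×10^6 s.
In days: 2.64×10^6 s / (86400 s/day) = 30.5 days.

30.5 days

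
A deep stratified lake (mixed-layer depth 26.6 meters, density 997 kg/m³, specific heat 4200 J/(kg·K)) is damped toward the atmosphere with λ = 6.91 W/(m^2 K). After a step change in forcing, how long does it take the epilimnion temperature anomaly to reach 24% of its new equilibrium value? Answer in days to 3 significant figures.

51.2 days

Areal heat capacity C = ρ c_p D = 997 × 4200 × 26.6 = 1.11×10^8 J/(m²·K).
τ = C / λ = 1.11×10^8 / 6.91 = 1.61×10^7 s.
Fraction reached: 1 − e^(−t/τ) = 0.24 ⇒ t = −τ ln(1 − 0.24) = τ × 0.274.
t = 4.42×10^6 s = 51.2 days.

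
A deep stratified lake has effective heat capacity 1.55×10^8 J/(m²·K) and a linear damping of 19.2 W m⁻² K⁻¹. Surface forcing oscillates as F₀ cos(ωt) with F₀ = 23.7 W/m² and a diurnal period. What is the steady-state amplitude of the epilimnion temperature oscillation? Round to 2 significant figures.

0.0021 K

Areal heat capacity C = 1.55×10^8 J/(m²·K) (given).
Angular frequency ω = 2π / T = 2π / 86400 s = 7.27×10^-5 s⁻¹.
√((Cω)² + λ²) = √((11300)² + 19.2²) = 11300 W/(m²·K).
Amplitude A = F₀ / √((Cω)²+λ²) = 23.7 / 11300 = 0.00210 K.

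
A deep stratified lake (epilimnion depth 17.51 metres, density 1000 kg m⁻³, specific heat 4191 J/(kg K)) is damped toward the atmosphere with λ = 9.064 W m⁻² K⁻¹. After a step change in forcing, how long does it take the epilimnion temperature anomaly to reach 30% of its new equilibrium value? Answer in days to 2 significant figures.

33 days

Areal heat capacity C = ρ c_p D = 1000 × 4191 × 17.51 = 7.34×10^7 J m⁻² K⁻¹.
τ = C / λ = 7.34×10^7 / 9.064 = 8.10×10^6 s.
Fraction reached: 1 − e^(−t/τ) = 0.30 ⇒ t = −τ ln(1 − 0.30) = τ × 0.357.
t = 2.89×10^6 s = 33.4 days.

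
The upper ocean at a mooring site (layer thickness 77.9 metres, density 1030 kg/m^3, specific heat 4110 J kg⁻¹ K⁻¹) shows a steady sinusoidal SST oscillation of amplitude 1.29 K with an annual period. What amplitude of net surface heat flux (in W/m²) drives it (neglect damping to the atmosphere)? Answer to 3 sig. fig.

84.8

Areal heat capacity C = ρ c_p D = 1030 × 4110 × 77.9 = 3.30×10^8 J m⁻² K⁻¹.
ω = 2π / 3.15×10^7 s = 1.99×10^-7 s⁻¹.
Cω = 3.30×10^8 × 1.99×10^-7 = 65.7 W/(m²·K).
F₀ = A × Cω = 1.29 × 65.7 = 84.8 W/m².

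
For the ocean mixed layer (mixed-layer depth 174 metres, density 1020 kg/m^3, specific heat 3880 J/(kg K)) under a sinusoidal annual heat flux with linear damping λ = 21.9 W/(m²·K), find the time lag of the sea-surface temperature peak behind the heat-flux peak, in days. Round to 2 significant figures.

82 days

Areal heat capacity C = ρ c_p D = 1020 × 3880 × 174 = 6.89×10^8 J/(m^2 K).
ω = 2π / 3.15×10^7 s = 1.99×10^-7 s⁻¹.
Phase lag φ = arctan(Cω/λ) = arctan(137/21.9) = 1.41 rad.
Time lag = φ / ω = 1.41 / 1.99×10^-7 = 7.09×10^6 s = 82.1 days.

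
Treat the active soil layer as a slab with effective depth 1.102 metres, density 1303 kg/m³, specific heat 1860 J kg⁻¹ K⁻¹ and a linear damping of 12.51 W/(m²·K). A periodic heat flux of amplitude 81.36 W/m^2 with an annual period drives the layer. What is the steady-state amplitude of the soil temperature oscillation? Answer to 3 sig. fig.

6.50 K

Areal heat capacity C = ρ c_p D = 1303 × 1860 × 1.102 = 2.67×10^6 J/(m²·K).
Angular frequency ω = 2π / T = 2π / 3.15×10^7 s = 1.99×10^-7 s⁻¹.
√((Cω)² + λ²) = √((0.532)² + 12.51²) = 12.5 W/(m²·K).
Amplitude A = F₀ / √((Cω)²+λ²) = 81.36 / 12.5 = 6.50 K.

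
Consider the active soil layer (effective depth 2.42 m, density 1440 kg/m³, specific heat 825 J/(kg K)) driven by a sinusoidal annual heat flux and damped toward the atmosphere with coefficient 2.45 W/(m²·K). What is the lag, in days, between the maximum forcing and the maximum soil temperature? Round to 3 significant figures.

Areal heat capacity C = ρ c_p D = 1440 × 825 × 2.42 = 2.87×10^6 J/(m^2 K).
ω = 2π / 3.15×10^7 s = 1.99×10^-7 s⁻¹.
Phase lag φ = arctan(Cω/λ) = arctan(0.573/2.45) = 0.230 rad.
Time lag = φ / ω = 0.230 / 1.99×10^-7 = 1.15×10^6 s = 13.3 days.

13.3 days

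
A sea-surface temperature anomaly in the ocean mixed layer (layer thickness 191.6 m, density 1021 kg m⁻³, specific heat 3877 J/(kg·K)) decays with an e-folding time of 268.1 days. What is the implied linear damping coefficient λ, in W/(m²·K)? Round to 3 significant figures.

32.7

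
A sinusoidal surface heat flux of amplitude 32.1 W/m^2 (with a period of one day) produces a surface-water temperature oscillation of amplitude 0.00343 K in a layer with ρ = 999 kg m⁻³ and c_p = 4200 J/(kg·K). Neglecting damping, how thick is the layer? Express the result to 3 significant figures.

ω = 2π / 86400 s = 7.27×10^-5 s⁻¹.
Required C = F₀ / (A ω) = 32.1 / (0.00343 × 7.27×10^-5) = 1.29×10^8 J/(m²·K).
D = C / (ρ c_p) = 1.29×10^8 / (999 × 4200) = 30.7 m.

30.7 m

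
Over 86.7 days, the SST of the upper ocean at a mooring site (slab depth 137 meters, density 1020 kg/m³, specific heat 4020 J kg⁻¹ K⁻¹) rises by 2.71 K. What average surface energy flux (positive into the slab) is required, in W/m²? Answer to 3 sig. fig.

203

Areal heat capacity C = ρ c_p D = 1020 × 4020 × 137 = 5.62×10^8 J/(m²·K).
Required heat per unit area: Q = C ΔT = 5.62×10^8 × 2.71 = 1.52×10^9 J/m².
Flux F = Q / Δt = 1.52×10^9 / 7.49×10^6 s = 203 W/m².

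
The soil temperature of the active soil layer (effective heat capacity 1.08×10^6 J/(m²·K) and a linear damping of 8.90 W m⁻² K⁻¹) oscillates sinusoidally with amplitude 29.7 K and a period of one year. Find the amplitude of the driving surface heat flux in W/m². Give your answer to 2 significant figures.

260

Areal heat capacity C = 1.08×10^6 J/(m²·K) (given).
ω = 2π / 3.15×10^7 s = 1.99×10^-7 s⁻¹.
√((Cω)² + λ²) = √((0.215)² + 8.90²) = 8.90 W/(m²·K).
F₀ = A × √((Cω)²+λ²) = 29.7 × 8.90 = 264 W/m².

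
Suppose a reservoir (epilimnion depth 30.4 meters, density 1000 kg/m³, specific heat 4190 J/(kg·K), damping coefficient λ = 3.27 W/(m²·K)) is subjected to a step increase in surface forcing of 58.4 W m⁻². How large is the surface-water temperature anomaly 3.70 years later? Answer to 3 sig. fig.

17.0 K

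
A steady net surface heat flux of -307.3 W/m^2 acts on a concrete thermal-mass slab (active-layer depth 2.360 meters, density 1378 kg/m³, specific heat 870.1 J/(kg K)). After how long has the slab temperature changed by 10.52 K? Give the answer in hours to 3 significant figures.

26.9 hours

Areal heat capacity C = ρ c_p D = 1378 × 870.1 × 2.360 = 2.83×10^6 J m⁻² K⁻¹.
Time required: Δt = C ΔT / F = 2.83×10^6 × -10.52 / -307.3 = 96900 s.
In hours: 96900 s / (3600 s/hour) = 26.9 hours.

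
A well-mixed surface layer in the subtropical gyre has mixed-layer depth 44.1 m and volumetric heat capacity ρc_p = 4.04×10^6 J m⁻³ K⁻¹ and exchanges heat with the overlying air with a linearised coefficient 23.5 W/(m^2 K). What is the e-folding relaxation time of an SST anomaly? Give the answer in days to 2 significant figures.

Areal heat capacity C = ρc_p × D = 4.04×10^6 × 44.1 = 1.78×10^8 J/(m^2 K).
Relaxation time τ = C / λ = 1.78×10^8 / 23.5 = 7.58×10^6 s.
In days: 7.58×10^6 s / (86400 s/day) = 87.7 days.

88 days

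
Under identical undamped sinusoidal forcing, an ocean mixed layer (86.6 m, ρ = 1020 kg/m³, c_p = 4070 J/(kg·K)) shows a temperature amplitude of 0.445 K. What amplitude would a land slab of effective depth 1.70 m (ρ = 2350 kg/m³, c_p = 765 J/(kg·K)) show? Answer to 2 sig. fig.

C_ocean = 3.60×10^8 J/(m²·K); C_land = 3.06×10^6 J/(m²·K).
A ∝ 1/C ⇒ A_land = A_ocean × C_ocean/C_land = 0.445 × 118 = 52.3 K.

52 K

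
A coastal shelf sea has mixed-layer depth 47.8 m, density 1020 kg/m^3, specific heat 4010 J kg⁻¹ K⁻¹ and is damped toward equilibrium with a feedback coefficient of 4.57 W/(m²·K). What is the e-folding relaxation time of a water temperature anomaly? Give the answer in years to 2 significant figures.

Areal heat capacity C = ρ c_p D = 1020 × 4010 × 47.8 = 1.96×10^8 J/(m^2 K).
Relaxation time τ = C / λ = 1.96×10^8 / 4.57 = 4.28×10^7 s.
In years: 4.28×10^7 s / (3.156×10^7 s/year) = 1.36 years.

1.4 years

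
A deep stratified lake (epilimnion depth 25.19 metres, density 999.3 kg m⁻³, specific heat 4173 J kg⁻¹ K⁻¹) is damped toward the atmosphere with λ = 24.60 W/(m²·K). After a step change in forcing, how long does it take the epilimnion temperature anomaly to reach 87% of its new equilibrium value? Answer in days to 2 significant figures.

100 days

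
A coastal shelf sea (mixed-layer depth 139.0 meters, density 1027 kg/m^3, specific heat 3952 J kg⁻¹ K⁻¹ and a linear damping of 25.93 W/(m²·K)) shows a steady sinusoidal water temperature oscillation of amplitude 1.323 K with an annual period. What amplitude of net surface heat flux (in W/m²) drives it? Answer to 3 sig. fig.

Areal heat capacity C = ρ c_p D = 1027 × 3952 × 139.0 = 5.64×10^8 J m⁻² K⁻¹.
ω = 2π / 3.15×10^7 s = 1.99×10^-7 s⁻¹.
√((Cω)² + λ²) = √((112)² + 25.93²) = 115 W/(m²·K).
F₀ = A × √((Cω)²+λ²) = 1.323 × 115 = 153 W/m².

153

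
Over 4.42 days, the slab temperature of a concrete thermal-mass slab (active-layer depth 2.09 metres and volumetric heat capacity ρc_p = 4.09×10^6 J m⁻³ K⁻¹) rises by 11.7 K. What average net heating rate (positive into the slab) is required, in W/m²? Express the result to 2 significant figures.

Areal heat capacity C = ρc_p × D = 4.09×10^6 × 2.09 = 8.55×10^6 J/(m²·K).
Required heat per unit area: Q = C ΔT = 8.55×10^6 × 11.7 = 1.00×10^8 J/m².
Flux F = Q / Δt = 1.00×10^8 / 3.82×10^5 s = 262 W/m².

260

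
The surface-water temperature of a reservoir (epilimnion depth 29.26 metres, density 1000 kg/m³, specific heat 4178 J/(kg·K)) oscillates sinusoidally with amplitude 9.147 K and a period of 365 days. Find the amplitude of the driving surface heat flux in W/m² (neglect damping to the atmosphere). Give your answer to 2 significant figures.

220

Areal heat capacity C = ρ c_p D = 1000 × 4178 × 29.26 = 1.22×10^8 J m⁻² K⁻¹.
ω = 2π / 3.15×10^7 s = 1.99×10^-7 s⁻¹.
Cω = 1.22×10^8 × 1.99×10^-7 = 24.4 W/(m²·K).
F₀ = A × Cω = 9.147 × 24.4 = 223 W/m².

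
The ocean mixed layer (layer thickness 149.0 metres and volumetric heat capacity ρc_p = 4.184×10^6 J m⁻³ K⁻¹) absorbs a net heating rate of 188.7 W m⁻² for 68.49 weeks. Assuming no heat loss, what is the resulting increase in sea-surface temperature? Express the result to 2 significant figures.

13 K

Areal heat capacity C = ρc_p × D = 4.184×10^6 × 149.0 = 6.23×10^8 J/(m^2 K).
Net heat input Q = F Δt = 188.7 × (68.49 weeks × 6.048×10^5 s/week) = 7.82×10^9 J/m².
ΔT = Q / C = 7.82×10^9 / 6.23×10^8 = 12.5 K.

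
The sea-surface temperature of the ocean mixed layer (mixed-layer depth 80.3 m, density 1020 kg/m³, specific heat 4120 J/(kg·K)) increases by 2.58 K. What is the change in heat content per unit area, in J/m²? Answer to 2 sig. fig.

8.7×10^8

Areal heat capacity C = ρ c_p D = 1020 × 4120 × 80.3 = 3.37×10^8 J/(m^2 K).
ΔQ = C ΔT = 3.37×10^8 × 2.58 = 8.71×10^8 J/m².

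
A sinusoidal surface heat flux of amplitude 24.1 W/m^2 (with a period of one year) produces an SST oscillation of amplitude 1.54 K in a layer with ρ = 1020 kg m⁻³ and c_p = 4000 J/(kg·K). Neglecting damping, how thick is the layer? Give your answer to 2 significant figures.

19 m

ω = 2π / 3.15×10^7 s = 1.99×10^-7 s⁻¹.
Required C = F₀ / (A ω) = 24.1 / (1.54 × 1.99×10^-7) = 7.85×10^7 J/(m²·K).
D = C / (ρ c_p) = 7.85×10^7 / (1020 × 4000) = 19.3 m.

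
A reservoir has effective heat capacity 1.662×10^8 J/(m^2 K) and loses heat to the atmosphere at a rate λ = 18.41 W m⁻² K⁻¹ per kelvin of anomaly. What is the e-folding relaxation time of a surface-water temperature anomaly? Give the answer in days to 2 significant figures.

Areal heat capacity C = 1.662×10^8 J/(m^2 K) (given).
Relaxation time τ = C / λ = 1.66×10^8 / 18.41 = 9.03×10^6 s.
In days: 9.03×10^6 s / (86400 s/day) = 104 days.

100 days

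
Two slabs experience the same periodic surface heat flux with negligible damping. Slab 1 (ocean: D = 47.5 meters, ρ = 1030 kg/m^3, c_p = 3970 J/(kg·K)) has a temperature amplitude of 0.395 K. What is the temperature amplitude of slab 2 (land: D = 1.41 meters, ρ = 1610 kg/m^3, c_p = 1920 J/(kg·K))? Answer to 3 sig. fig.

17.6 K

C_ocean = 1.94×10^8 J/(m²·K); C_land = 4.36×10^6 J/(m²·K).
A ∝ 1/C ⇒ A_land = A_ocean × C_ocean/C_land = 0.395 × 44.6 = 17.6 K.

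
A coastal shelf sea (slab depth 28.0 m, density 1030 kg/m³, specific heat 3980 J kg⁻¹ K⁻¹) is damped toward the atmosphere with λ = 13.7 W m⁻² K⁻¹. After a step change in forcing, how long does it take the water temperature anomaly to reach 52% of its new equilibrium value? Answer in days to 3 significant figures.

Areal heat capacity C = ρ c_p D = 1030 × 3980 × 28.0 = 1.15×10^8 J/(m²·K).
τ = C / λ = 1.15×10^8 / 13.7 = 8.38×10^6 s.
Fraction reached: 1 − e^(−t/τ) = 0.52 ⇒ t = −τ ln(1 − 0.52) = τ × 0.734.
t = 6.15×10^6 s = 71.2 days.

71.2 days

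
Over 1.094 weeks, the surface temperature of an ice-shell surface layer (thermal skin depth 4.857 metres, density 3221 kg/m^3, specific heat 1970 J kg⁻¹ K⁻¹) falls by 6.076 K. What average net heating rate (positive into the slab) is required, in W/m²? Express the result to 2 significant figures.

Areal heat capacity C = ρ c_p D = 3221 × 1970 × 4.857 = 3.08×10^7 J m⁻² K⁻¹.
Required heat per unit area: Q = C ΔT = 3.08×10^7 × -6.076 = -1.87×10^8 J/m².
Flux F = Q / Δt = -1.87×10^8 / 6.62×10^5 s = -283 W/m².

-280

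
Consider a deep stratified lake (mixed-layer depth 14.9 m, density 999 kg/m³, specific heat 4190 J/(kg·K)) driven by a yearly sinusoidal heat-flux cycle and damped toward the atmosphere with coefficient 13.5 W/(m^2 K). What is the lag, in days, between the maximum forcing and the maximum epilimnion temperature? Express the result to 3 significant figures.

Areal heat capacity C = ρ c_p D = 999 × 4190 × 14.9 = 6.24×10^7 J m⁻² K⁻¹.
ω = 2π / 3.15×10^7 s = 1.99×10^-7 s⁻¹.
Phase lag φ = arctan(Cω/λ) = arctan(12.4/13.5) = 0.744 rad.
Time lag = φ / ω = 0.744 / 1.99×10^-7 = 3.73×10^6 s = 43.2 days.

43.2 days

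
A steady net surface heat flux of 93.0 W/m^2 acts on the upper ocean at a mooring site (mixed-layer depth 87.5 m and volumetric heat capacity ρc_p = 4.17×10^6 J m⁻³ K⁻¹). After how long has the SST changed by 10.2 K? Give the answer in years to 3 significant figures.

1.27 years

Areal heat capacity C = ρc_p × D = 4.17×10^6 × 87.5 = 3.65×10^8 J m⁻² K⁻¹.
Time required: Δt = C ΔT / F = 3.65×10^8 × 10.2 / 93.0 = 4.00×10^7 s.
In years: 4.00×10^7 s / (3.156×10^7 s/year) = 1.27 years.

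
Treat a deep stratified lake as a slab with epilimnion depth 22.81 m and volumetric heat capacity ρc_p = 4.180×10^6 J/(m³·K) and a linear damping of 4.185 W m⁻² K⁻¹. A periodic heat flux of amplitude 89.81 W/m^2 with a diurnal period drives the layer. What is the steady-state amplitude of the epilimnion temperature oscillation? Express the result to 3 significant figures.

0.0130 K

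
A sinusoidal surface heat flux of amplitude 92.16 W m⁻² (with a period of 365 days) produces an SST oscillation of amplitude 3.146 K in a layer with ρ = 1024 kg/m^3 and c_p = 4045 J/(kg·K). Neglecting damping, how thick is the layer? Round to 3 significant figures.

35.5 m

ω = 2π / 3.15×10^7 s = 1.99×10^-7 s⁻¹.
Required C = F₀ / (A ω) = 92.16 / (3.146 × 1.99×10^-7) = 1.47×10^8 J/(m²·K).
D = C / (ρ c_p) = 1.47×10^8 / (1024 × 4045) = 35.5 m.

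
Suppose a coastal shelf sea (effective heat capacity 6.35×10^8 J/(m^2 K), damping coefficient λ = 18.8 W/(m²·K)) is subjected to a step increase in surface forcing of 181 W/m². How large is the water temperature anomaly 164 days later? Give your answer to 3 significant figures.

3.30 K

Areal heat capacity C = 6.35×10^8 J/(m^2 K) (given).
τ = C / λ = 6.35×10^8 / 18.8 = 3.38×10^7 s.
Equilibrium anomaly ΔT_eq = F / λ = 181 / 18.8 = 9.63 K.
t = 164 days = 1.42×10^7 s, so t/τ = 0.420.
ΔT(t) = ΔT_eq (1 − e^(−t/τ)) = 9.63 × (1 − e^−0.420) = 3.30 K.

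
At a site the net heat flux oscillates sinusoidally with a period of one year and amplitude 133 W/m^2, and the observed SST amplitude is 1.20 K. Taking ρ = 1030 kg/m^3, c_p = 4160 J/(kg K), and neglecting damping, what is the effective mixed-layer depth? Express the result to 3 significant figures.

ω = 2π / 3.15×10^7 s = 1.99×10^-7 s⁻¹.
Required C = F₀ / (A ω) = 133 / (1.20 × 1.99×10^-7) = 5.56×10^8 J/(m²·K).
D = C / (ρ c_p) = 5.56×10^8 / (1030 × 4160) = 130 m.

130 m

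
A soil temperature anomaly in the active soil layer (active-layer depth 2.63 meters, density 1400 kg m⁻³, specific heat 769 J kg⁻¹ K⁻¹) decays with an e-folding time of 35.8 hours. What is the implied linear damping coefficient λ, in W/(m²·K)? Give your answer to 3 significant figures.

Areal heat capacity C = ρ c_p D = 1400 × 769 × 2.63 = 2.83×10^6 J m⁻² K⁻¹.
τ = 35.8 hours = 1.29×10^5 s.
λ = C / τ = 2.83×10^6 / 1.29×10^5 = 22.0 W/(m²·K).

22.0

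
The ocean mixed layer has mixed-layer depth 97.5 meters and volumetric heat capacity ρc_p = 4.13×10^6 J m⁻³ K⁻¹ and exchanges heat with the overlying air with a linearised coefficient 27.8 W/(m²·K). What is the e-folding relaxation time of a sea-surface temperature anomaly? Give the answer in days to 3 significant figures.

168 days

Areal heat capacity C = ρc_p × D = 4.13×10^6 × 97.5 = 4.03×10^8 J/(m^2 K).
Relaxation time τ = C / λ = 4.03×10^8 / 27.8 = 1.45×10^7 s.
In days: 1.45×10^7 s / (86400 s/day) = 168 days.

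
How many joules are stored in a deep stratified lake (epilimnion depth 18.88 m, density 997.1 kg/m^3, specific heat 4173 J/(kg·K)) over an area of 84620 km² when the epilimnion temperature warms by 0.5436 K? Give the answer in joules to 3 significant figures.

3.61×10^18 J

Areal heat capacity C = ρ c_p D = 997.1 × 4173 × 18.88 = 7.86×10^7 J/(m^2 K).
Heat per unit area: q = C ΔT = 7.86×10^7 × 0.5436 = 4.27×10^7 J/m².
Total heat: Q = q × A = 4.27×10^7 × (84620 × 10⁶ m²) = 3.61×10^18 J.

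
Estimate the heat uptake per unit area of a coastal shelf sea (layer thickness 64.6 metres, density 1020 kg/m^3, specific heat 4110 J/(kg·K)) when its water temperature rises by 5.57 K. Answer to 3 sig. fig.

Areal heat capacity C = ρ c_p D = 1020 × 4110 × 64.6 = 2.71×10^8 J m⁻² K⁻¹.
ΔQ = C ΔT = 2.71×10^8 × 5.57 = 1.51×10^9 J/m².

1.51×10^9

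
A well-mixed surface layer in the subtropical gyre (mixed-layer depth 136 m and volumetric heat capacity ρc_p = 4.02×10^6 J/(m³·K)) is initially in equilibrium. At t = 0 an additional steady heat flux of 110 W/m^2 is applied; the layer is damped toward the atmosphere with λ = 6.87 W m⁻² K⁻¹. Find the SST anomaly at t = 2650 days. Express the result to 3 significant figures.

15.1 K

Areal heat capacity C = ρc_p × D = 4.02×10^6 × 136 = 5.47×10^8 J m⁻² K⁻¹.
τ = C / λ = 5.47×10^8 / 6.87 = 7.96×10^7 s.
Equilibrium anomaly ΔT_eq = F / λ = 110 / 6.87 = 16.0 K.
t = 2650 days = 2.29×10^8 s, so t/τ = 2.88.
ΔT(t) = ΔT_eq (1 − e^(−t/τ)) = 16.0 × (1 − e^−2.88) = 15.1 K.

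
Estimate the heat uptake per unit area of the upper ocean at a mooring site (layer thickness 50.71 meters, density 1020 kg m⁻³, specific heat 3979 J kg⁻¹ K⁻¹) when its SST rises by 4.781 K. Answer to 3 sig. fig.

9.84×10^8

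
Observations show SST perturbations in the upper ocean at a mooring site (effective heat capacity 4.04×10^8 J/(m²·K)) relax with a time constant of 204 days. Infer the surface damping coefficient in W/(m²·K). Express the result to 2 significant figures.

23

Areal heat capacity C = 4.04×10^8 J/(m²·K) (given).
τ = 204 days = 1.76×10^7 s.
λ = C / τ = 4.04×10^8 / 1.76×10^7 = 22.9 W/(m²·K).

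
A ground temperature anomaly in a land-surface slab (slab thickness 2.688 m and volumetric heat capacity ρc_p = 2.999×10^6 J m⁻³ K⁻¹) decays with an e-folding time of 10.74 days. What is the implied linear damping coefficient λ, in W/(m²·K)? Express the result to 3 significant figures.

8.69

Areal heat capacity C = ρc_p × D = 2.999×10^6 × 2.688 = 8.06×10^6 J/(m²·K).
τ = 10.74 days = 9.28×10^5 s.
λ = C / τ = 8.06×10^6 / 9.28×10^5 = 8.69 W/(m²·K).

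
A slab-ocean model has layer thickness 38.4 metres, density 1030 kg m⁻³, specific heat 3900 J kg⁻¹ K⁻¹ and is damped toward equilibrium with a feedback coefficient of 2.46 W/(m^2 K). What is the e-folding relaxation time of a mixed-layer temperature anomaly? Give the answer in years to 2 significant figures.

2.0 years

Areal heat capacity C = ρ c_p D = 1030 × 3900 × 38.4 = 1.54×10^8 J/(m²·K).
Relaxation time τ = C / λ = 1.54×10^8 / 2.46 = 6.27×10^7 s.
In years: 6.27×10^7 s / (3.156×10^7 s/year) = 1.99 years.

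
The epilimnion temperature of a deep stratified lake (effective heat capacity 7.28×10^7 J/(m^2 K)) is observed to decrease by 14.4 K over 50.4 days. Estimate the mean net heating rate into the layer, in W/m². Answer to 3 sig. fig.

-241

Areal heat capacity C = 7.28×10^7 J/(m^2 K) (given).
Required heat per unit area: Q = C ΔT = 7.28×10^7 × -14.4 = -1.05×10^9 J/m².
Flux F = Q / Δt = -1.05×10^9 / 4.35×10^6 s = -241 W/m².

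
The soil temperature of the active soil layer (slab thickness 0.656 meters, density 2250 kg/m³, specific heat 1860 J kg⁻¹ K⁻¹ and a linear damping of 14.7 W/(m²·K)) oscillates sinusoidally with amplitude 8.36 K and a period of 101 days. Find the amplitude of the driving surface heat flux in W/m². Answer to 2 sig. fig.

Areal heat capacity C = ρ c_p D = 2250 × 1860 × 0.656 = 2.75×10^6 J m⁻² K⁻¹.
ω = 2π / 8.73×10^6 s = 7.20×10^-7 s⁻¹.
√((Cω)² + λ²) = √((1.98)² + 14.7²) = 14.8 W/(m²·K).
F₀ = A × √((Cω)²+λ²) = 8.36 × 14.8 = 124 W/m².

120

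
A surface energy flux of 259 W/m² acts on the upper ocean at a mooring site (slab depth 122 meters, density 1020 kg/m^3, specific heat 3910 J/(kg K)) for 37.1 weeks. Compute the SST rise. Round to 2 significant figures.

Areal heat capacity C = ρ c_p D = 1020 × 3910 × 122 = 4.87×10^8 J/(m^2 K).
Net heat input Q = F Δt = 259 × (37.1 weeks × 6.048×10^5 s/week) = 5.81×10^9 J/m².
ΔT = Q / C = 5.81×10^9 / 4.87×10^8 = 11.9 K.

12 K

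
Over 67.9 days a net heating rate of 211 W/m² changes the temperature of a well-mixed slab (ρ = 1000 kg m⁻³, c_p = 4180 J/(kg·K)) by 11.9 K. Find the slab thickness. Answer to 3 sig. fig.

24.9 m

Heat input Q = F Δt = 211 × 5.87×10^6 s = 1.24×10^9 J/m².
Required areal heat capacity C = Q / ΔT = 1.04×10^8 J/(m²·K).
Depth D = C / (ρ c_p) = 1.04×10^8 / (1000 × 4180) = 24.9 m.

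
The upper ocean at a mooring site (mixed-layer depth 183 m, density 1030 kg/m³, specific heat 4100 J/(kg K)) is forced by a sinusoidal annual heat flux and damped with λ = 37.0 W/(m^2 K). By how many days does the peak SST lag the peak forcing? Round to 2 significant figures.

Areal heat capacity C = ρ c_p D = 1030 × 4100 × 183 = 7.73×10^8 J m⁻² K⁻¹.
ω = 2π / 3.15×10^7 s = 1.99×10^-7 s⁻¹.
Phase lag φ = arctan(Cω/λ) = arctan(154/37.0) = 1.33 rad.
Time lag = φ / ω = 1.33 / 1.99×10^-7 = 6.70×10^6 s = 77.6 days.

78 days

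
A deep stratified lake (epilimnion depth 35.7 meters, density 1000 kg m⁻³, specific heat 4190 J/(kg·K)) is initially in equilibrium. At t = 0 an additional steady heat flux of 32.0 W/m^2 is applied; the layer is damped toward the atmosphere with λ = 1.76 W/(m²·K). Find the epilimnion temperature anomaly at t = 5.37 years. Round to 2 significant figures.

Areal heat capacity C = ρ c_p D = 1000 × 4190 × 35.7 = 1.50×10^8 J/(m²·K).
τ = C / λ = 1.50×10^8 / 1.76 = 8.50×10^7 s.
Equilibrium anomaly ΔT_eq = F / λ = 32.0 / 1.76 = 18.2 K.
t = 5.37 years = 1.69×10^8 s, so t/τ = 1.99.
ΔT(t) = ΔT_eq (1 − e^(−t/τ)) = 18.2 × (1 − e^−1.99) = 15.7 K.

16 K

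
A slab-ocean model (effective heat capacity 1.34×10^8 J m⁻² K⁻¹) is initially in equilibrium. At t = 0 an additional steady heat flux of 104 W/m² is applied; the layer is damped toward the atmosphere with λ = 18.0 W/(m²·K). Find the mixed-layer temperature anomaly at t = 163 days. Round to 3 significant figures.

4.91 K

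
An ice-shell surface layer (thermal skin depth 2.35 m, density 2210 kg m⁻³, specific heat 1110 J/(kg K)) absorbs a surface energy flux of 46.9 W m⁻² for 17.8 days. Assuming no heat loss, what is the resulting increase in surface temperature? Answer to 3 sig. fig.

12.5 K

Areal heat capacity C = ρ c_p D = 2210 × 1110 × 2.35 = 5.76×10^6 J m⁻² K⁻¹.
Net heat input Q = F Δt = 46.9 × (17.8 days × 86400 s/day) = 7.21×10^7 J/m².
ΔT = Q / C = 7.21×10^7 / 5.76×10^6 = 12.5 K.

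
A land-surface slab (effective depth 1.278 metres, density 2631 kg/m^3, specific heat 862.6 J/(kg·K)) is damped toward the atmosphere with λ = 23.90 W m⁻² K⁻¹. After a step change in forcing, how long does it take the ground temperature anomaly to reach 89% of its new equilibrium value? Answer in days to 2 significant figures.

Areal heat capacity C = ρ c_p D = 2631 × 862.6 × 1.278 = 2.90×10^6 J m⁻² K⁻¹.
τ = C / λ = 2.90×10^6 / 23.90 = 1.21×10^5 s.
Fraction reached: 1 − e^(−t/τ) = 0.89 ⇒ t = −τ ln(1 − 0.89) = τ × 2.21.
t = 2.68×10^5 s = 3.10 days.

3.1 days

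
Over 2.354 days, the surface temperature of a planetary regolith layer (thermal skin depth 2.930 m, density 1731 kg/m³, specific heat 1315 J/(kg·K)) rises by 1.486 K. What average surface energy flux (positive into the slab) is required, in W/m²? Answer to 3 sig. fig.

Areal heat capacity C = ρ c_p D = 1731 × 1315 × 2.930 = 6.67×10^6 J/(m^2 K).
Required heat per unit area: Q = C ΔT = 6.67×10^6 × 1.486 = 9.91×10^6 J/m².
Flux F = Q / Δt = 9.91×10^6 / 2.03×10^5 s = 48.7 W/m².

48.7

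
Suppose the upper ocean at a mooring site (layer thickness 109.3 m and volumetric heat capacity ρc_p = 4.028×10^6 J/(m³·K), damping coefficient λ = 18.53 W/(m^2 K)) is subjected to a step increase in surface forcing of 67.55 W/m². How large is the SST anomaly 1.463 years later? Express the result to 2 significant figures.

3.1 K

Areal heat capacity C = ρc_p × D = 4.028×10^6 × 109.3 = 4.40×10^8 J m⁻² K⁻¹.
τ = C / λ = 4.40×10^8 / 18.53 = 2.38×10^7 s.
Equilibrium anomaly ΔT_eq = F / λ = 67.55 / 18.53 = 3.65 K.
t = 1.463 years = 4.62×10^7 s, so t/τ = 1.94.
ΔT(t) = ΔT_eq (1 − e^(−t/τ)) = 3.65 × (1 − e^−1.94) = 3.12 K.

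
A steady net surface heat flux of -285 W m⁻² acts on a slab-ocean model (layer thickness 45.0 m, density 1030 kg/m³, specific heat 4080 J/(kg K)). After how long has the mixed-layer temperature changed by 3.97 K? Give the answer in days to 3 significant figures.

30.5 days

Areal heat capacity C = ρ c_p D = 1030 × 4080 × 45.0 = 1.89×10^8 J/(m²·K).
Time required: Δt = C ΔT / F = 1.89×10^8 × -3.97 / -285 = 2.63×10^6 s.
In days: 2.63×10^6 s / (86400 s/day) = 30.5 days.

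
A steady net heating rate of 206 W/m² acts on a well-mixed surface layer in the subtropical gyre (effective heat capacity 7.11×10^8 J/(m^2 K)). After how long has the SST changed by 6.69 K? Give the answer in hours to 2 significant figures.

6400 hours

Areal heat capacity C = 7.11×10^8 J/(m^2 K) (given).
Time required: Δt = C ΔT / F = 7.11×10^8 × 6.69 / 206 = 2.31×10^7 s.
In hours: 2.31×10^7 s / (3600 s/hour) = 6410 hours.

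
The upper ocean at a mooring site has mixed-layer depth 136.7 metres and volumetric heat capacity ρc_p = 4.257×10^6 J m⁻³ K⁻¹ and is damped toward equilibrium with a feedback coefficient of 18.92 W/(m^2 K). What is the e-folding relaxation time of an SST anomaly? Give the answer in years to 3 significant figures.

Areal heat capacity C = ρc_p × D = 4.257×10^6 × 136.7 = 5.82×10^8 J/(m²·K).
Relaxation time τ = C / λ = 5.82×10^8 / 18.92 = 3.08×10^7 s.
In years: 3.08×10^7 s / (3.156×10^7 s/year) = 0.975 years.

0.975 years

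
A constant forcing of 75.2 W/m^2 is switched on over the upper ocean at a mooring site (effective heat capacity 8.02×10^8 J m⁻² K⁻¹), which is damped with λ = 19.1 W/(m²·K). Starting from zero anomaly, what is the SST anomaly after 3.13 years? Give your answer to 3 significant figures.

Areal heat capacity C = 8.02×10^8 J m⁻² K⁻¹ (given).
τ = C / λ = 8.02×10^8 / 19.1 = 4.20×10^7 s.
Equilibrium anomaly ΔT_eq = F / λ = 75.2 / 19.1 = 3.94 K.
t = 3.13 years = 9.88×10^7 s, so t/τ = 2.35.
ΔT(t) = ΔT_eq (1 − e^(−t/τ)) = 3.94 × (1 − e^−2.35) = 3.56 K.

3.56 K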